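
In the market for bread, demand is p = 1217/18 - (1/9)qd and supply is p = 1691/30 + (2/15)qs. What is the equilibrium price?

p* = 62.5

Set the two price expressions equal: 1217/18 - (1/9)q = 1691/30 + (2/15)q.
506/45 = (11/45)q, so q* = 46.
p* = 1217/18 − (1/9)(46) = 62.5.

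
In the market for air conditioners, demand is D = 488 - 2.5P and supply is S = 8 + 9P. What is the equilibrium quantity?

Q* = 8824/23

Set D = S: 488 - 2.5P = 8 + 9P.
480 = 11.5P, so P* = 960/23.
Q* = 488 − 2.5(960/23) = 8824/23.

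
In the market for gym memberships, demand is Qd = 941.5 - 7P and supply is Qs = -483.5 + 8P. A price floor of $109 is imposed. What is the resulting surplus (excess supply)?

Surplus = 210

Equilibrium price would be P* = 95, so the floor at 109 binds.
At P = 109: Qd = 178.5, Qs = 388.5.
Surplus = 388.5 − 178.5 = 210.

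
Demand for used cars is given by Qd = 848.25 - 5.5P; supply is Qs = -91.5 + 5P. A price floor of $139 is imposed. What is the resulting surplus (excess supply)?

Surplus = 519.75

Equilibrium price would be P* = 89.5, so the floor at 139 binds.
At P = 139: Qd = 83.75, Qs = 603.5.
Surplus = 603.5 − 83.75 = 519.75.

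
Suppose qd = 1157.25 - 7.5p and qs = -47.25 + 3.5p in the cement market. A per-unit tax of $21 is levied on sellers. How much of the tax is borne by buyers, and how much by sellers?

Buyers bear 147/22, sellers bear 315/22

Pre-tax equilibrium: p* = 109.5, q* = 336.
Tax on sellers shifts supply to qs = -47.25 + 3.5(p − 21) = -120.75 + 3.5p.
1157.25 - 7.5p = -120.75 + 3.5p gives buyer price pb = 1278/11; sellers receive ps = 1278/11 − 21 = 1047/11.
New quantity: q = 1157.25 − 7.5(1278/11) = 12579/44.
Buyer burden = 1278/11 − 109.5 = 147/22; seller burden = 109.5 − 1047/11 = 315/22.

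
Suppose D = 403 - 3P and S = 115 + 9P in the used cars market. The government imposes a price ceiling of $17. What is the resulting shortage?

Shortage = 84

Equilibrium price would be P* = 24, so the ceiling at 17 binds.
At P = 17: D = 403 − 3(17) = 352, S = 115 + 9(17) = 268.
Shortage = 352 − 268 = 84.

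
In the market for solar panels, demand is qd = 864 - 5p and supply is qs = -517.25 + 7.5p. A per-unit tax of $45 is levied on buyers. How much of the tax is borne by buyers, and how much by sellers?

Buyers bear $27, sellers bear $18

Pre-tax equilibrium: p* = 110.5, q* = 311.5.
Tax on buyers shifts demand to qd = 864 − 5(p + 45) = 639 - 5p.
639 - 5p = -517.25 + 7.5p gives seller price ps = 92.5; buyers pay pb = 92.5 + 45 = 137.5.
New quantity: q = 864 − 5(137.5) = 176.5.
Buyer burden = 137.5 − 110.5 = 27; seller burden = 110.5 − 92.5 = 18.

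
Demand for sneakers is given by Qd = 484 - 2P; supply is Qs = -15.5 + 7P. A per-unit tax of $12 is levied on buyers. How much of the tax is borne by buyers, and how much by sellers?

Buyers bear 28/3, sellers bear 8/3

Pre-tax equilibrium: P* = 55.5, Q* = 373.
Tax on buyers shifts demand to Qd = 484 − 2(P + 12) = 460 - 2P.
460 - 2P = -15.5 + 7P gives seller price Ps = 317/6; buyers pay Pb = 317/6 + 12 = 389/6.
New quantity: Q = 484 − 2(389/6) = 1063/3.
Buyer burden = 389/6 − 55.5 = 28/3; seller burden = 55.5 − 317/6 = 8/3.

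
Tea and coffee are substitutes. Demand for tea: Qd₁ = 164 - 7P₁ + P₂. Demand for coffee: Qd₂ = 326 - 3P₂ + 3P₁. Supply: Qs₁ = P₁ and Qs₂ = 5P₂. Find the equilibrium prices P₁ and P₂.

Market 1: 164 - 7P₁ + P₂ = P₁ → 8P₁ - P₂ = 164.
Market 2: 8P₂ - 3P₁ = 326.
Eliminating P₂: 8×(1) + 1×(2) gives 61P₁ = 1638, so P₁ = 1638/61.
Back-substitute into (2): P₂ = (326 + 3×1638/61) / 8 = 3100/61.

P₁ = 1638/61, P₂ = 3100/61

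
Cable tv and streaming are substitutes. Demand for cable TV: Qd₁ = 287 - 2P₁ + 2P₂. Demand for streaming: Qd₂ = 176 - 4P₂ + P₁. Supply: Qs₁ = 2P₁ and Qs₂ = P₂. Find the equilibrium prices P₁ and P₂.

P₁ = 1787/18, P₂ = 991/18

Market 1: 287 - 2P₁ + 2P₂ = 2P₁ → 4P₁ - 2P₂ = 287.
Market 2: 5P₂ - P₁ = 176.
Eliminating P₂: 5×(1) + 2×(2) gives 18P₁ = 1787, so P₁ = 1787/18.
Back-substitute into (2): P₂ = (176 + 1×1787/18) / 5 = 991/18.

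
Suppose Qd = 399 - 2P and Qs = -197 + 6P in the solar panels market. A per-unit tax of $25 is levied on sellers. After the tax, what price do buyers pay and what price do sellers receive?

Buyers pay $93.25, sellers receive $68.25

Pre-tax equilibrium: P* = 74.5, Q* = 250.
Tax on sellers shifts supply to Qs = -197 + 6(P − 25) = -347 + 6P.
399 - 2P = -347 + 6P gives buyer price Pb = 93.25; sellers receive Ps = 93.25 − 25 = 68.25.
New quantity: Q = 399 − 2(93.25) = 212.5.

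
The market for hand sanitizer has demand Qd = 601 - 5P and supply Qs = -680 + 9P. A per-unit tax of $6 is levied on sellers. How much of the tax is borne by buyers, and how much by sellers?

Buyers bear 27/7, sellers bear 15/7

Pre-tax equilibrium: P* = 91.5, Q* = 143.5.
Tax on sellers shifts supply to Qs = -680 + 9(P − 6) = -734 + 9P.
601 - 5P = -734 + 9P gives buyer price Pb = 1335/14; sellers receive Ps = 1335/14 − 6 = 1251/14.
New quantity: Q = 601 − 5(1335/14) = 1739/14.
Buyer burden = 1335/14 − 91.5 = 27/7; seller burden = 91.5 − 1251/14 = 15/7.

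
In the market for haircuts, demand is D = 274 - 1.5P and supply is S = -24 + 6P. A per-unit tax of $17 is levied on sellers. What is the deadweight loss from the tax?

Pre-tax equilibrium: P* = 596/15, Q* = 214.4.
Tax on sellers shifts supply to S = -24 + 6(P − 17) = -126 + 6P.
274 - 1.5P = -126 + 6P gives buyer price Pb = 160/3; sellers receive Ps = 160/3 − 17 = 109/3.
New quantity: Q = 274 − 1.5(160/3) = 194.
DWL = ½ × 17 × (214.4 − 194) = 173.4.

Deadweight loss = 173.4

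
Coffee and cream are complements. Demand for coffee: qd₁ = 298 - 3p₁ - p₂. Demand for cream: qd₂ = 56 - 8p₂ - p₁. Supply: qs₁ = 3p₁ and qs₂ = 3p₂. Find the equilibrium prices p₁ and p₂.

p₁ = 3222/65, p₂ = 38/65

Market 1: 298 - 3p₁ - p₂ = 3p₁ → 6p₁ + p₂ = 298.
Market 2: 11p₂ + p₁ = 56.
Eliminating p₂: 11×(1) − 1×(2) gives 65p₁ = 3222, so p₁ = 3222/65.
Back-substitute into (2): p₂ = (56 − 1×3222/65) / 11 = 38/65.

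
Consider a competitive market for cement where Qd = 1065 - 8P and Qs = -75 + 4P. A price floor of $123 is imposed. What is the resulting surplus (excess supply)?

Surplus = 336

Equilibrium price would be P* = 95, so the floor at 123 binds.
At P = 123: Qd = 81, Qs = 417.
Surplus = 417 − 81 = 336.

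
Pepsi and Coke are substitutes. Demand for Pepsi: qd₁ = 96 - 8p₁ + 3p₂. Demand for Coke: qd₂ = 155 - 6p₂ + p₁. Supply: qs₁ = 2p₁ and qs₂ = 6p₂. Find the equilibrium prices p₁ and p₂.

p₁ = 539/39, p₂ = 1646/117

Market 1: 96 - 8p₁ + 3p₂ = 2p₁ → 10p₁ - 3p₂ = 96.
Market 2: 12p₂ - p₁ = 155.
Eliminating p₂: 12×(1) + 3×(2) gives 117p₁ = 1617, so p₁ = 539/39.
Back-substitute into (2): p₂ = (155 + 1×539/39) / 12 = 1646/117.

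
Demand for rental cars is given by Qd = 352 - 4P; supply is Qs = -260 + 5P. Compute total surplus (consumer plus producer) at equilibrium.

Equilibrium: 352 - 4P = -260 + 5P gives P* = 68, Q* = 80.
Demand choke price: P = 88; supply starts at P = 52.
CS = ½(88 − 68)(80) = 800; PS = ½(68 − 52)(80) = 640.

Total surplus = 1440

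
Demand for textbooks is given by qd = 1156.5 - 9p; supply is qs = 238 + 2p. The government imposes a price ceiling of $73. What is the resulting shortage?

Equilibrium price would be p* = 83.5, so the ceiling at 73 binds.
At p = 73: qd = 1156.5 − 9(73) = 499.5, qs = 238 + 2(73) = 384.
Shortage = 499.5 − 384 = 115.5.

Shortage = 115.5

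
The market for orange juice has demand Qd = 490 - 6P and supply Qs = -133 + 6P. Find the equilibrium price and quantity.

P* = 623/12, Q* = 178.5

Set Qd = Qs: 490 - 6P = -133 + 6P.
623 = 12P, so P* = 623/12.
Q* = 490 − 6(623/12) = 178.5.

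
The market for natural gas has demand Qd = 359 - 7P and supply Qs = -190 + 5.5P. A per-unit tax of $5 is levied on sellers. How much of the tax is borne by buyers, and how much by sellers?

Buyers bear $2.2, sellers bear $2.8

Pre-tax equilibrium: P* = 43.92, Q* = 51.56.
Tax on sellers shifts supply to Qs = -190 + 5.5(P − 5) = -217.5 + 5.5P.
359 - 7P = -217.5 + 5.5P gives buyer price Pb = 46.12; sellers receive Ps = 46.12 − 5 = 41.12.
New quantity: Q = 359 − 7(46.12) = 36.16.
Buyer burden = 46.12 − 43.92 = 2.2; seller burden = 43.92 − 41.12 = 2.8.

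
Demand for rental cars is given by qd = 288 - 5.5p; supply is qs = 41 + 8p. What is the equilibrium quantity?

q* = 5059/27

Set qd = qs: 288 - 5.5p = 41 + 8p.
247 = 13.5p, so p* = 494/27.
q* = 288 − 5.5(494/27) = 5059/27.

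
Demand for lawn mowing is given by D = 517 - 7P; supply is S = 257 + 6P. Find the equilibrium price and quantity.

Set D = S: 517 - 7P = 257 + 6P.
260 = 13P, so P* = 20.
Q* = 517 − 7(20) = 377.

P* = 20, Q* = 377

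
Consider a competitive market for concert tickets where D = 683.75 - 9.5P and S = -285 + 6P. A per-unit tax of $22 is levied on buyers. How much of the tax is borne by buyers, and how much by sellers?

Buyers bear 264/31, sellers bear 418/31

Pre-tax equilibrium: P* = 62.5, Q* = 90.
Tax on buyers shifts demand to D = 683.75 − 9.5(P + 22) = 474.75 - 9.5P.
474.75 - 9.5P = -285 + 6P gives seller price Ps = 3039/62; buyers pay Pb = 3039/62 + 22 = 4403/62.
New quantity: Q = 683.75 − 9.5(4403/62) = 282/31.
Buyer burden = 4403/62 − 62.5 = 264/31; seller burden = 62.5 − 3039/62 = 418/31.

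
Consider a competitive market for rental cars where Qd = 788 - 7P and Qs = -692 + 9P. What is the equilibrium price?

P* = 92.5

Set Qd = Qs: 788 - 7P = -692 + 9P.
1480 = 16P, so P* = 92.5.
Q* = 788 − 7(92.5) = 140.5.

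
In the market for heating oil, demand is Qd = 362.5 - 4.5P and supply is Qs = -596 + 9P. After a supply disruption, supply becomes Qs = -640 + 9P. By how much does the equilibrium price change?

Original equilibrium: P* = 71, Q* = 43.
New equilibrium: 362.5 - 4.5P = -640 + 9P, so 1002.5 = 13.5P and P' = 2005/27; Q' = 362.5 − 4.5(2005/27) = 85/3.
Change in price: 2005/27 − 71 = 88/27.

ΔP = 88/27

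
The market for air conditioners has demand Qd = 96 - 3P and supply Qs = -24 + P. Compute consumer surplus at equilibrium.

Equilibrium: 96 - 3P = -24 + P gives P* = 30, Q* = 6.
Demand choke price (Qd = 0): P = 32.
CS = ½(32 − 30)(6) = 6.

Consumer surplus = 6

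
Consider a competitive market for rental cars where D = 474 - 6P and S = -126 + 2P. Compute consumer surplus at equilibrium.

Equilibrium: 474 - 6P = -126 + 2P gives P* = 75, Q* = 24.
Demand choke price (D = 0): P = 79.
CS = ½(79 − 75)(24) = 48.

Consumer surplus = 48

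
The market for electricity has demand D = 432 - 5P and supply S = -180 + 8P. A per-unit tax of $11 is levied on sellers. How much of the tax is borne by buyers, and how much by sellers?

Buyers bear 88/13, sellers bear 55/13

Pre-tax equilibrium: P* = 612/13, Q* = 2556/13.
Tax on sellers shifts supply to S = -180 + 8(P − 11) = -268 + 8P.
432 - 5P = -268 + 8P gives buyer price Pb = 700/13; sellers receive Ps = 700/13 − 11 = 557/13.
New quantity: Q = 432 − 5(700/13) = 2116/13.
Buyer burden = 700/13 − 612/13 = 88/13; seller burden = 612/13 − 557/13 = 55/13.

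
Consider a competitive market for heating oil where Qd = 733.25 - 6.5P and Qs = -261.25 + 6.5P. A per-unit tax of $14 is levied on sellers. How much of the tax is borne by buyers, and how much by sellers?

Buyers bear $7, sellers bear $7

Pre-tax equilibrium: P* = 76.5, Q* = 236.
Tax on sellers shifts supply to Qs = -261.25 + 6.5(P − 14) = -352.25 + 6.5P.
733.25 - 6.5P = -352.25 + 6.5P gives buyer price Pb = 83.5; sellers receive Ps = 83.5 − 14 = 69.5.
New quantity: Q = 733.25 − 6.5(83.5) = 190.5.
Buyer burden = 83.5 − 76.5 = 7; seller burden = 76.5 − 69.5 = 7.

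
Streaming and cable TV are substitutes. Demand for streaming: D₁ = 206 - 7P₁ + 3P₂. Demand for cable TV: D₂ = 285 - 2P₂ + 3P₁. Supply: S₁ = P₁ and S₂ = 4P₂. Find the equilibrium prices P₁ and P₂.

Market 1: 206 - 7P₁ + 3P₂ = P₁ → 8P₁ - 3P₂ = 206.
Market 2: 6P₂ - 3P₁ = 285.
Eliminating P₂: 6×(1) + 3×(2) gives 39P₁ = 2091, so P₁ = 697/13.
Back-substitute into (2): P₂ = (285 + 3×697/13) / 6 = 966/13.

P₁ = 697/13, P₂ = 966/13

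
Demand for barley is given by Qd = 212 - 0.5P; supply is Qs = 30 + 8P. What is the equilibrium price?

Set Qd = Qs: 212 - 0.5P = 30 + 8P.
182 = 8.5P, so P* = 364/17.
Q* = 212 − 0.5(364/17) = 3422/17.

P* = 364/17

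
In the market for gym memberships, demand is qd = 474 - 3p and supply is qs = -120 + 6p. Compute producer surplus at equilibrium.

Producer surplus = 6348

Equilibrium: 474 - 3p = -120 + 6p gives p* = 66, q* = 276.
Supply starts at p = 20 (where qs = 0).
PS = ½(66 − 20)(276) = 6348.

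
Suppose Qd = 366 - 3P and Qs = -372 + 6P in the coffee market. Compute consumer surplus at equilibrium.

Consumer surplus = 2400

Equilibrium: 366 - 3P = -372 + 6P gives P* = 82, Q* = 120.
Demand choke price (Qd = 0): P = 122.
CS = ½(122 − 82)(120) = 2400.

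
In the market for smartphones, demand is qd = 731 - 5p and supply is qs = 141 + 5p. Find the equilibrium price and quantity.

p* = 59, q* = 436

Set qd = qs: 731 - 5p = 141 + 5p.
590 = 10p, so p* = 59.
q* = 731 − 5(59) = 436.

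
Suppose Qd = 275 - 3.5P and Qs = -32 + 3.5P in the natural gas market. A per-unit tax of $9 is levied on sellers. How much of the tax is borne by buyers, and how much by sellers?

Pre-tax equilibrium: P* = 307/7, Q* = 121.5.
Tax on sellers shifts supply to Qs = -32 + 3.5(P − 9) = -63.5 + 3.5P.
275 - 3.5P = -63.5 + 3.5P gives buyer price Pb = 677/14; sellers receive Ps = 677/14 − 9 = 551/14.
New quantity: Q = 275 − 3.5(677/14) = 105.75.
Buyer burden = 677/14 − 307/7 = 4.5; seller burden = 307/7 − 551/14 = 4.5.

Buyers bear $4.5, sellers bear $4.5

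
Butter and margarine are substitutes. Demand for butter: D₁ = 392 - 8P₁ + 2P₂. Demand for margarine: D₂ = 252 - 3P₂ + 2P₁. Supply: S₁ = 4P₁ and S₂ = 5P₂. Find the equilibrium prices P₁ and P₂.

Market 1: 392 - 8P₁ + 2P₂ = 4P₁ → 12P₁ - 2P₂ = 392.
Market 2: 8P₂ - 2P₁ = 252.
Eliminating P₂: 8×(1) + 2×(2) gives 92P₁ = 3640, so P₁ = 910/23.
Back-substitute into (2): P₂ = (252 + 2×910/23) / 8 = 952/23.

P₁ = 910/23, P₂ = 952/23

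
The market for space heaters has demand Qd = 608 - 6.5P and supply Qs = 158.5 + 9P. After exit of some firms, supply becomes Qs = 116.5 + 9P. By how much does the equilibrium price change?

Original equilibrium: P* = 29, Q* = 419.5.
New equilibrium: 608 - 6.5P = 116.5 + 9P, so 491.5 = 15.5P and P' = 983/31; Q' = 608 − 6.5(983/31) = 24917/62.
Change in price: 983/31 − 29 = 84/31.

ΔP = 84/31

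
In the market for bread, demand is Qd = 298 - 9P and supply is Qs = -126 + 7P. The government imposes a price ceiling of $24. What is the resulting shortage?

Equilibrium price would be P* = 26.5, so the ceiling at 24 binds.
At P = 24: Qd = 298 − 9(24) = 82, Qs = -126 + 7(24) = 42.
Shortage = 82 − 42 = 40.

Shortage = 40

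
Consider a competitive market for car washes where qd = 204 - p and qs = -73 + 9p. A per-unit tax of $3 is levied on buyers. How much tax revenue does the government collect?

Pre-tax equilibrium: p* = 27.7, q* = 176.3.
Tax on buyers shifts demand to qd = 204 − 1(p + 3) = 201 - p.
201 - p = -73 + 9p gives seller price ps = 27.4; buyers pay pb = 27.4 + 3 = 30.4.
New quantity: q = 204 − 1(30.4) = 173.6.
Revenue = 3 × 173.6 = 520.8.

Tax revenue = 520.8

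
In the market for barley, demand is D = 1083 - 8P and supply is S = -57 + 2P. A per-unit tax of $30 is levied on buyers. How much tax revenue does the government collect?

Tax revenue = 3690

Pre-tax equilibrium: P* = 114, Q* = 171.
Tax on buyers shifts demand to D = 1083 − 8(P + 30) = 843 - 8P.
843 - 8P = -57 + 2P gives seller price Ps = 90; buyers pay Pb = 90 + 30 = 120.
New quantity: Q = 1083 − 8(120) = 123.
Revenue = 30 × 123 = 3690.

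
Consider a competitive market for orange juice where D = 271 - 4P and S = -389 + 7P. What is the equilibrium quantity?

Set D = S: 271 - 4P = -389 + 7P.
660 = 11P, so P* = 60.
Q* = 271 − 4(60) = 31.

Q* = 31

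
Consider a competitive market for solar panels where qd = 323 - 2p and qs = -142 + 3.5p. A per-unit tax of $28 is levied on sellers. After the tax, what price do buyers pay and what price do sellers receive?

Pre-tax equilibrium: p* = 930/11, q* = 1693/11.
Tax on sellers shifts supply to qs = -142 + 3.5(p − 28) = -240 + 3.5p.
323 - 2p = -240 + 3.5p gives buyer price pb = 1126/11; sellers receive ps = 1126/11 − 28 = 818/11.
New quantity: q = 323 − 2(1126/11) = 1301/11.

Buyers pay 1126/11, sellers receive 818/11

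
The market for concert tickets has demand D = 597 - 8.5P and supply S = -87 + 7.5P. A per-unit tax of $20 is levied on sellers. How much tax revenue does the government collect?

Tax revenue = 3078.75

Pre-tax equilibrium: P* = 42.75, Q* = 233.625.
Tax on sellers shifts supply to S = -87 + 7.5(P − 20) = -237 + 7.5P.
597 - 8.5P = -237 + 7.5P gives buyer price Pb = 52.125; sellers receive Ps = 52.125 − 20 = 32.125.
New quantity: Q = 597 − 8.5(52.125) = 153.9375.
Revenue = 20 × 153.9375 = 3078.75.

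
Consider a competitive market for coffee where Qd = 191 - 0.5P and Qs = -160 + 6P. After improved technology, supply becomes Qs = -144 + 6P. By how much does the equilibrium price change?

Original equilibrium: P* = 54, Q* = 164.
New equilibrium: 191 - 0.5P = -144 + 6P, so 335 = 6.5P and P' = 670/13; Q' = 191 − 0.5(670/13) = 2148/13.
Change in price: 670/13 − 54 = -32/13.

ΔP = -32/13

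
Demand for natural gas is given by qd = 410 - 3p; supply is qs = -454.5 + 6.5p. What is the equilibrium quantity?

Set qd = qs: 410 - 3p = -454.5 + 6.5p.
864.5 = 9.5p, so p* = 91.
q* = 410 − 3(91) = 137.

q* = 137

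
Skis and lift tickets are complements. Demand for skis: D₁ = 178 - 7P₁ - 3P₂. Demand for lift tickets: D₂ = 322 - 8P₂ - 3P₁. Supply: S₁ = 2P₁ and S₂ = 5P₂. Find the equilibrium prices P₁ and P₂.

P₁ = 337/27, P₂ = 197/9

Market 1: 178 - 7P₁ - 3P₂ = 2P₁ → 9P₁ + 3P₂ = 178.
Market 2: 13P₂ + 3P₁ = 322.
Eliminating P₂: 13×(1) − 3×(2) gives 108P₁ = 1348, so P₁ = 337/27.
Back-substitute into (2): P₂ = (322 − 3×337/27) / 13 = 197/9.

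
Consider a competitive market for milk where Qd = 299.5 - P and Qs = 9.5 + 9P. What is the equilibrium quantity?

Set Qd = Qs: 299.5 - P = 9.5 + 9P.
290 = 10P, so P* = 29.
Q* = 299.5 − 1(29) = 270.5.

Q* = 270.5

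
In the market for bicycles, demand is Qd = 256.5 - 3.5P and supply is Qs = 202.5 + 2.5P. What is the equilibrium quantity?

Set Qd = Qs: 256.5 - 3.5P = 202.5 + 2.5P.
54 = 6P, so P* = 9.
Q* = 256.5 − 3.5(9) = 225.

Q* = 225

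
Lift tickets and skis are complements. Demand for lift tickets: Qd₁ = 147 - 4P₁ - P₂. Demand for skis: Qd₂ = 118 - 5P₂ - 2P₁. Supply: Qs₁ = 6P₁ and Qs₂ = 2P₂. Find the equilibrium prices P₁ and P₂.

Market 1: 147 - 4P₁ - P₂ = 6P₁ → 10P₁ + P₂ = 147.
Market 2: 7P₂ + 2P₁ = 118.
Eliminating P₂: 7×(1) − 1×(2) gives 68P₁ = 911, so P₁ = 911/68.
Back-substitute into (2): P₂ = (118 − 2×911/68) / 7 = 443/34.

P₁ = 911/68, P₂ = 443/34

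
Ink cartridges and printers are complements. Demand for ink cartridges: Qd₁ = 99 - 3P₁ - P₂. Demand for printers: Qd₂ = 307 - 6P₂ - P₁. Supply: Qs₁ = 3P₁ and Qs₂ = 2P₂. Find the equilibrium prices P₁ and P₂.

Market 1: 99 - 3P₁ - P₂ = 3P₁ → 6P₁ + P₂ = 99.
Market 2: 8P₂ + P₁ = 307.
Eliminating P₂: 8×(1) − 1×(2) gives 47P₁ = 485, so P₁ = 485/47.
Back-substitute into (2): P₂ = (307 − 1×485/47) / 8 = 1743/47.

P₁ = 485/47, P₂ = 1743/47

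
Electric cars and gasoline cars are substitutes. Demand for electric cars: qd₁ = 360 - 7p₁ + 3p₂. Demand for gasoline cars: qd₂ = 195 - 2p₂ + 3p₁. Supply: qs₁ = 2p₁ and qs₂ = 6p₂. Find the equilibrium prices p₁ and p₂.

Market 1: 360 - 7p₁ + 3p₂ = 2p₁ → 9p₁ - 3p₂ = 360.
Market 2: 8p₂ - 3p₁ = 195.
Eliminating p₂: 8×(1) + 3×(2) gives 63p₁ = 3465, so p₁ = 55.
Back-substitute into (2): p₂ = (195 + 3×55) / 8 = 45.

p₁ = 55, p₂ = 45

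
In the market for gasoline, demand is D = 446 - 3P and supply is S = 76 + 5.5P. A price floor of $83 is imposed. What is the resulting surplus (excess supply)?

Surplus = 335.5

Equilibrium price would be P* = 740/17, so the floor at 83 binds.
At P = 83: D = 197, S = 532.5.
Surplus = 532.5 − 197 = 335.5.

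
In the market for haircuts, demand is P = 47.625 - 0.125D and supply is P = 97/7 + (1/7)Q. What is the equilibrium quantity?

Q* = 1891/15

Set the two price expressions equal: 47.625 - 0.125Q = 97/7 + (1/7)Q.
1891/56 = (15/56)Q, so Q* = 1891/15.
P* = 47.625 − (0.125)(1891/15) = 478/15.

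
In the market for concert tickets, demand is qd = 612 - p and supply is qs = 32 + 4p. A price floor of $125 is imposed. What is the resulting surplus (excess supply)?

Surplus = 45

Equilibrium price would be p* = 116, so the floor at 125 binds.
At p = 125: qd = 487, qs = 532.
Surplus = 532 − 487 = 45.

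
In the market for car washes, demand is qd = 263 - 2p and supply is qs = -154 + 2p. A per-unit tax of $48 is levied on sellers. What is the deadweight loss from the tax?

Pre-tax equilibrium: p* = 104.25, q* = 54.5.
Tax on sellers shifts supply to qs = -154 + 2(p − 48) = -250 + 2p.
263 - 2p = -250 + 2p gives buyer price pb = 128.25; sellers receive ps = 128.25 − 48 = 80.25.
New quantity: q = 263 − 2(128.25) = 6.5.
DWL = ½ × 48 × (54.5 − 6.5) = 1152.

Deadweight loss = 1152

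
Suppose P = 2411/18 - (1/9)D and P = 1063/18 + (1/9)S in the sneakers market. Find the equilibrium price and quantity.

Set the two price expressions equal: 2411/18 - (1/9)Q = 1063/18 + (1/9)Q.
674/9 = (2/9)Q, so Q* = 337.
P* = 2411/18 − (1/9)(337) = 96.5.

P* = 96.5, Q* = 337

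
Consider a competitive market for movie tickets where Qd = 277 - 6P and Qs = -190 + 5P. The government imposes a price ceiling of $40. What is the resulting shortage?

Equilibrium price would be P* = 467/11, so the ceiling at 40 binds.
At P = 40: Qd = 277 − 6(40) = 37, Qs = -190 + 5(40) = 10.
Shortage = 37 − 10 = 27.

Shortage = 27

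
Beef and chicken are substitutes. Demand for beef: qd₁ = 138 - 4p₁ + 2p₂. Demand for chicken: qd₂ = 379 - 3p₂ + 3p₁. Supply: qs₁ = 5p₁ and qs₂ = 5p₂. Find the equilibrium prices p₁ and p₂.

Market 1: 138 - 4p₁ + 2p₂ = 5p₁ → 9p₁ - 2p₂ = 138.
Market 2: 8p₂ - 3p₁ = 379.
Eliminating p₂: 8×(1) + 2×(2) gives 66p₁ = 1862, so p₁ = 931/33.
Back-substitute into (2): p₂ = (379 + 3×931/33) / 8 = 1275/22.

p₁ = 931/33, p₂ = 1275/22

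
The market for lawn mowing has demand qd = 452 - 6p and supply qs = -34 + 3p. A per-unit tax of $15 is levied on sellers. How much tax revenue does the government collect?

Pre-tax equilibrium: p* = 54, q* = 128.
Tax on sellers shifts supply to qs = -34 + 3(p − 15) = -79 + 3p.
452 - 6p = -79 + 3p gives buyer price pb = 59; sellers receive ps = 59 − 15 = 44.
New quantity: q = 452 − 6(59) = 98.
Revenue = 15 × 98 = 1470.

Tax revenue = 1470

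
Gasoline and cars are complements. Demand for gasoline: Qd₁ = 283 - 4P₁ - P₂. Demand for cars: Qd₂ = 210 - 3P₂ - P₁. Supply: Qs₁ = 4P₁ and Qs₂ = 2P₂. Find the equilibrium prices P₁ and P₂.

Market 1: 283 - 4P₁ - P₂ = 4P₁ → 8P₁ + P₂ = 283.
Market 2: 5P₂ + P₁ = 210.
Eliminating P₂: 5×(1) − 1×(2) gives 39P₁ = 1205, so P₁ = 1205/39.
Back-substitute into (2): P₂ = (210 − 1×1205/39) / 5 = 1397/39.

P₁ = 1205/39, P₂ = 1397/39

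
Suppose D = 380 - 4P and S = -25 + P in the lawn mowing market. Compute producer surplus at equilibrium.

Equilibrium: 380 - 4P = -25 + P gives P* = 81, Q* = 56.
Supply starts at P = 25 (where S = 0).
PS = ½(81 − 25)(56) = 1568.

Producer surplus = 1568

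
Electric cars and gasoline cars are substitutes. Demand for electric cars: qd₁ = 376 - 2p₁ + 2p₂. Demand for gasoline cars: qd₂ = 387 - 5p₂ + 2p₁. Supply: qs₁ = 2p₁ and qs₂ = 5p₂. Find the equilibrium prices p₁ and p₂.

Market 1: 376 - 2p₁ + 2p₂ = 2p₁ → 4p₁ - 2p₂ = 376.
Market 2: 10p₂ - 2p₁ = 387.
Eliminating p₂: 10×(1) + 2×(2) gives 36p₁ = 4534, so p₁ = 2267/18.
Back-substitute into (2): p₂ = (387 + 2×2267/18) / 10 = 575/9.

p₁ = 2267/18, p₂ = 575/9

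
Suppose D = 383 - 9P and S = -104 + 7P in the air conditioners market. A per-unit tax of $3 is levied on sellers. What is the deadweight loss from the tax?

Pre-tax equilibrium: P* = 30.4375, Q* = 109.0625.
Tax on sellers shifts supply to S = -104 + 7(P − 3) = -125 + 7P.
383 - 9P = -125 + 7P gives buyer price Pb = 31.75; sellers receive Ps = 31.75 − 3 = 28.75.
New quantity: Q = 383 − 9(31.75) = 97.25.
DWL = ½ × 3 × (109.0625 − 97.25) = 17.71875.

Deadweight loss = 17.71875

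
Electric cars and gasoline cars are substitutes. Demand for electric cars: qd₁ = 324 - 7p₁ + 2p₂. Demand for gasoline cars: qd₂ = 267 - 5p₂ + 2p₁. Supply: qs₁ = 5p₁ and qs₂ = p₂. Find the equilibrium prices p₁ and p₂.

p₁ = 1239/34, p₂ = 963/17

Market 1: 324 - 7p₁ + 2p₂ = 5p₁ → 12p₁ - 2p₂ = 324.
Market 2: 6p₂ - 2p₁ = 267.
Eliminating p₂: 6×(1) + 2×(2) gives 68p₁ = 2478, so p₁ = 1239/34.
Back-substitute into (2): p₂ = (267 + 2×1239/34) / 6 = 963/17.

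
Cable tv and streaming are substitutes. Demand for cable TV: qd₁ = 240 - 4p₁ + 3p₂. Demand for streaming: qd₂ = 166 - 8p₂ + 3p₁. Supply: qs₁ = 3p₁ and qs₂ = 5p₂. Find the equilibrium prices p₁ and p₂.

p₁ = 1809/41, p₂ = 941/41

Market 1: 240 - 4p₁ + 3p₂ = 3p₁ → 7p₁ - 3p₂ = 240.
Market 2: 13p₂ - 3p₁ = 166.
Eliminating p₂: 13×(1) + 3×(2) gives 82p₁ = 3618, so p₁ = 1809/41.
Back-substitute into (2): p₂ = (166 + 3×1809/41) / 13 = 941/41.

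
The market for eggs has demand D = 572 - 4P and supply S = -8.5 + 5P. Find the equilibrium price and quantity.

Set D = S: 572 - 4P = -8.5 + 5P.
580.5 = 9P, so P* = 64.5.
Q* = 572 − 4(64.5) = 314.

P* = 64.5, Q* = 314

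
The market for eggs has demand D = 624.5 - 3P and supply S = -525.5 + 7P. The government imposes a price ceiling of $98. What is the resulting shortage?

Equilibrium price would be P* = 115, so the ceiling at 98 binds.
At P = 98: D = 624.5 − 3(98) = 330.5, S = -525.5 + 7(98) = 160.5.
Shortage = 330.5 − 160.5 = 170.

Shortage = 170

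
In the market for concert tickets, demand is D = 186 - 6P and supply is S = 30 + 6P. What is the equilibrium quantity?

Q* = 108

Set D = S: 186 - 6P = 30 + 6P.
156 = 12P, so P* = 13.
Q* = 186 − 6(13) = 108.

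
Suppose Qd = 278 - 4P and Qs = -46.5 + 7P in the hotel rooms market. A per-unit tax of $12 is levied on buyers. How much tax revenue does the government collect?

Tax revenue = 17088/11

Pre-tax equilibrium: P* = 29.5, Q* = 160.
Tax on buyers shifts demand to Qd = 278 − 4(P + 12) = 230 - 4P.
230 - 4P = -46.5 + 7P gives seller price Ps = 553/22; buyers pay Pb = 553/22 + 12 = 817/22.
New quantity: Q = 278 − 4(817/22) = 1424/11.
Revenue = 12 × 1424/11 = 17088/11.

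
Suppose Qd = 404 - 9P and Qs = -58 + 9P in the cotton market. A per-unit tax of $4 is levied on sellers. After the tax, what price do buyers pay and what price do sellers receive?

Pre-tax equilibrium: P* = 77/3, Q* = 173.
Tax on sellers shifts supply to Qs = -58 + 9(P − 4) = -94 + 9P.
404 - 9P = -94 + 9P gives buyer price Pb = 83/3; sellers receive Ps = 83/3 − 4 = 71/3.
New quantity: Q = 404 − 9(83/3) = 155.

Buyers pay 83/3, sellers receive 71/3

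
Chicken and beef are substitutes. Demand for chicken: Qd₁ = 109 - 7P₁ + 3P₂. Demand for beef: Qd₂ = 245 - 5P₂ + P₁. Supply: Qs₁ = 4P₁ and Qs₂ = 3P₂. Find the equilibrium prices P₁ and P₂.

Market 1: 109 - 7P₁ + 3P₂ = 4P₁ → 11P₁ - 3P₂ = 109.
Market 2: 8P₂ - P₁ = 245.
Eliminating P₂: 8×(1) + 3×(2) gives 85P₁ = 1607, so P₁ = 1607/85.
Back-substitute into (2): P₂ = (245 + 1×1607/85) / 8 = 2804/85.

P₁ = 1607/85, P₂ = 2804/85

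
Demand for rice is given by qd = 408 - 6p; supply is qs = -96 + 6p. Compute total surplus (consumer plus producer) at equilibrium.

Total surplus = 4056

Equilibrium: 408 - 6p = -96 + 6p gives p* = 42, q* = 156.
Demand choke price: p = 68; supply starts at p = 16.
CS = ½(68 − 42)(156) = 2028; PS = ½(42 − 16)(156) = 2028.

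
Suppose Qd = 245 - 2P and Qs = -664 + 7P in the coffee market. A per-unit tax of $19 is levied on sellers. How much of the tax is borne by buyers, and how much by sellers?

Pre-tax equilibrium: P* = 101, Q* = 43.
Tax on sellers shifts supply to Qs = -664 + 7(P − 19) = -797 + 7P.
245 - 2P = -797 + 7P gives buyer price Pb = 1042/9; sellers receive Ps = 1042/9 − 19 = 871/9.
New quantity: Q = 245 − 2(1042/9) = 121/9.
Buyer burden = 1042/9 − 101 = 133/9; seller burden = 101 − 871/9 = 38/9.

Buyers bear 133/9, sellers bear 38/9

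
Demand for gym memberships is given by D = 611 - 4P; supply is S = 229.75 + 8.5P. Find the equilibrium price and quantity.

P* = 30.5, Q* = 489

Set D = S: 611 - 4P = 229.75 + 8.5P.
381.25 = 12.5P, so P* = 30.5.
Q* = 611 − 4(30.5) = 489.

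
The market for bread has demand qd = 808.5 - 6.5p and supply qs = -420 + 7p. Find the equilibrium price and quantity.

p* = 91, q* = 217

Set qd = qs: 808.5 - 6.5p = -420 + 7p.
1228.5 = 13.5p, so p* = 91.
q* = 808.5 − 6.5(91) = 217.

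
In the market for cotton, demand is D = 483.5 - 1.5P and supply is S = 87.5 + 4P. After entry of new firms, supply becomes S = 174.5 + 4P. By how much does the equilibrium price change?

ΔP = -174/11

Original equilibrium: P* = 72, Q* = 375.5.
New equilibrium: 483.5 - 1.5P = 174.5 + 4P, so 309 = 5.5P and P' = 618/11; Q' = 483.5 − 1.5(618/11) = 8783/22.
Change in price: 618/11 − 72 = -174/11.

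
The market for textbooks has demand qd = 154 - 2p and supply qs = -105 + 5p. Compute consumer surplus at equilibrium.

Equilibrium: 154 - 2p = -105 + 5p gives p* = 37, q* = 80.
Demand choke price (qd = 0): p = 77.
CS = ½(77 − 37)(80) = 1600.

Consumer surplus = 1600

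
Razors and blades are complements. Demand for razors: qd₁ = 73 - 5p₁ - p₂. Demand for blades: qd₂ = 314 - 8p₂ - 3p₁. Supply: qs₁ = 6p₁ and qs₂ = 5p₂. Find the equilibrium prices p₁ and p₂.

Market 1: 73 - 5p₁ - p₂ = 6p₁ → 11p₁ + p₂ = 73.
Market 2: 13p₂ + 3p₁ = 314.
Eliminating p₂: 13×(1) − 1×(2) gives 140p₁ = 635, so p₁ = 127/28.
Back-substitute into (2): p₂ = (314 − 3×127/28) / 13 = 647/28.

p₁ = 127/28, p₂ = 647/28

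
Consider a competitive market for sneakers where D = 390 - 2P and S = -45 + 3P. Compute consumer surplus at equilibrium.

Consumer surplus = 11664

Equilibrium: 390 - 2P = -45 + 3P gives P* = 87, Q* = 216.
Demand choke price (D = 0): P = 195.
CS = ½(195 − 87)(216) = 11664.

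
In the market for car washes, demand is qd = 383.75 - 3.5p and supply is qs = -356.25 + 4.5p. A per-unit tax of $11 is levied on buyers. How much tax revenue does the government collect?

Pre-tax equilibrium: p* = 92.5, q* = 60.
Tax on buyers shifts demand to qd = 383.75 − 3.5(p + 11) = 345.25 - 3.5p.
345.25 - 3.5p = -356.25 + 4.5p gives seller price ps = 87.6875; buyers pay pb = 87.6875 + 11 = 98.6875.
New quantity: q = 383.75 − 3.5(98.6875) = 38.34375.
Revenue = 11 × 38.34375 = 421.78125.

Tax revenue = 421.78125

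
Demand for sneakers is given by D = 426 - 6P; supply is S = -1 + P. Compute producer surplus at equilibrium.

Equilibrium: 426 - 6P = -1 + P gives P* = 61, Q* = 60.
Supply starts at P = 1 (where S = 0).
PS = ½(61 − 1)(60) = 1800.

Producer surplus = 1800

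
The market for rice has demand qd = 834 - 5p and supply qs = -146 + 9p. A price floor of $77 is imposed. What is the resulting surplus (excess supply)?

Surplus = 98

Equilibrium price would be p* = 70, so the floor at 77 binds.
At p = 77: qd = 449, qs = 547.
Surplus = 547 − 449 = 98.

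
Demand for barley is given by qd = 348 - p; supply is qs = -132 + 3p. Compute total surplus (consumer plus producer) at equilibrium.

Equilibrium: 348 - p = -132 + 3p gives p* = 120, q* = 228.
Demand choke price: p = 348; supply starts at p = 44.
CS = ½(348 − 120)(228) = 25992; PS = ½(120 − 44)(228) = 8664.

Total surplus = 34656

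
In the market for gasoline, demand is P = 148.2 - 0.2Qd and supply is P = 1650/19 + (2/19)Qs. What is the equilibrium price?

P* = 108

Set the two price expressions equal: 148.2 - 0.2Q = 1650/19 + (2/19)Q.
5829/95 = (29/95)Q, so Q* = 201.
P* = 148.2 − (0.2)(201) = 108.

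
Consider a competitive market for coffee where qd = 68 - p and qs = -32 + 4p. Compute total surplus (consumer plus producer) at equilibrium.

Total surplus = 1440

Equilibrium: 68 - p = -32 + 4p gives p* = 20, q* = 48.
Demand choke price: p = 68; supply starts at p = 8.
CS = ½(68 − 20)(48) = 1152; PS = ½(20 − 8)(48) = 288.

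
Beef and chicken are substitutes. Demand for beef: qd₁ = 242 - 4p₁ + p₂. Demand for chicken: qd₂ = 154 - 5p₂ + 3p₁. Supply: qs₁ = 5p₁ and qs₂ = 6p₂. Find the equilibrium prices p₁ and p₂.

p₁ = 88/3, p₂ = 22

Market 1: 242 - 4p₁ + p₂ = 5p₁ → 9p₁ - p₂ = 242.
Market 2: 11p₂ - 3p₁ = 154.
Eliminating p₂: 11×(1) + 1×(2) gives 96p₁ = 2816, so p₁ = 88/3.
Back-substitute into (2): p₂ = (154 + 3×88/3) / 11 = 22.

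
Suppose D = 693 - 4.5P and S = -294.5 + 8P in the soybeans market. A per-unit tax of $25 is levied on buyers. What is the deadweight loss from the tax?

Deadweight loss = 900

Pre-tax equilibrium: P* = 79, Q* = 337.5.
Tax on buyers shifts demand to D = 693 − 4.5(P + 25) = 580.5 - 4.5P.
580.5 - 4.5P = -294.5 + 8P gives seller price Ps = 70; buyers pay Pb = 70 + 25 = 95.
New quantity: Q = 693 − 4.5(95) = 265.5.
DWL = ½ × 25 × (337.5 − 265.5) = 900.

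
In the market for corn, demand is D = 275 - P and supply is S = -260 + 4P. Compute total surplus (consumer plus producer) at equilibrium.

Total surplus = 17640

Equilibrium: 275 - P = -260 + 4P gives P* = 107, Q* = 168.
Demand choke price: P = 275; supply starts at P = 65.
CS = ½(275 − 107)(168) = 14112; PS = ½(107 − 65)(168) = 3528.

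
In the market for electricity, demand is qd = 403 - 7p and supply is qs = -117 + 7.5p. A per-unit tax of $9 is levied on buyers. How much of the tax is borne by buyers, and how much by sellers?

Pre-tax equilibrium: p* = 1040/29, q* = 4407/29.
Tax on buyers shifts demand to qd = 403 − 7(p + 9) = 340 - 7p.
340 - 7p = -117 + 7.5p gives seller price ps = 914/29; buyers pay pb = 914/29 + 9 = 1175/29.
New quantity: q = 403 − 7(1175/29) = 3462/29.
Buyer burden = 1175/29 − 1040/29 = 135/29; seller burden = 1040/29 − 914/29 = 126/29.

Buyers bear 135/29, sellers bear 126/29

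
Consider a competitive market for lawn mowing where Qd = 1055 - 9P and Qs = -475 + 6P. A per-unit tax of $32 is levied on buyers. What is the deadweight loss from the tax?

Deadweight loss = 1843.2

Pre-tax equilibrium: P* = 102, Q* = 137.
Tax on buyers shifts demand to Qd = 1055 − 9(P + 32) = 767 - 9P.
767 - 9P = -475 + 6P gives seller price Ps = 82.8; buyers pay Pb = 82.8 + 32 = 114.8.
New quantity: Q = 1055 − 9(114.8) = 21.8.
DWL = ½ × 32 × (137 − 21.8) = 1843.2.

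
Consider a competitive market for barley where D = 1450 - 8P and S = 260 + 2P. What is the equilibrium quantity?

Set D = S: 1450 - 8P = 260 + 2P.
1190 = 10P, so P* = 119.
Q* = 1450 − 8(119) = 498.

Q* = 498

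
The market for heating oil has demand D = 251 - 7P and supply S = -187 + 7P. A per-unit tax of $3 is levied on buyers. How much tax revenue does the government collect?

Tax revenue = 64.5

Pre-tax equilibrium: P* = 219/7, Q* = 32.
Tax on buyers shifts demand to D = 251 − 7(P + 3) = 230 - 7P.
230 - 7P = -187 + 7P gives seller price Ps = 417/14; buyers pay Pb = 417/14 + 3 = 459/14.
New quantity: Q = 251 − 7(459/14) = 21.5.
Revenue = 3 × 21.5 = 64.5.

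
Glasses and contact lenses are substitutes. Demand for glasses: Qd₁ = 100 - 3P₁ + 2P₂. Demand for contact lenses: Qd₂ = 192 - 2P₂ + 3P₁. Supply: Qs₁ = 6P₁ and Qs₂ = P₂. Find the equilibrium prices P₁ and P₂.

P₁ = 228/7, P₂ = 676/7

Market 1: 100 - 3P₁ + 2P₂ = 6P₁ → 9P₁ - 2P₂ = 100.
Market 2: 3P₂ - 3P₁ = 192.
Eliminating P₂: 3×(1) + 2×(2) gives 21P₁ = 684, so P₁ = 228/7.
Back-substitute into (2): P₂ = (192 + 3×228/7) / 3 = 676/7.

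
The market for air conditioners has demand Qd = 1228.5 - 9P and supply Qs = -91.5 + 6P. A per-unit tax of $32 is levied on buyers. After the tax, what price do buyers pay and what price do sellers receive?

Buyers pay $100.8, sellers receive $68.8

Pre-tax equilibrium: P* = 88, Q* = 436.5.
Tax on buyers shifts demand to Qd = 1228.5 − 9(P + 32) = 940.5 - 9P.
940.5 - 9P = -91.5 + 6P gives seller price Ps = 68.8; buyers pay Pb = 68.8 + 32 = 100.8.
New quantity: Q = 1228.5 − 9(100.8) = 321.3.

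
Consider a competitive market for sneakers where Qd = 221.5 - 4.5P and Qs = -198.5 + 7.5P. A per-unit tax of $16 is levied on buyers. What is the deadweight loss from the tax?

Pre-tax equilibrium: P* = 35, Q* = 64.
Tax on buyers shifts demand to Qd = 221.5 − 4.5(P + 16) = 149.5 - 4.5P.
149.5 - 4.5P = -198.5 + 7.5P gives seller price Ps = 29; buyers pay Pb = 29 + 16 = 45.
New quantity: Q = 221.5 − 4.5(45) = 19.
DWL = ½ × 16 × (64 − 19) = 360.

Deadweight loss = 360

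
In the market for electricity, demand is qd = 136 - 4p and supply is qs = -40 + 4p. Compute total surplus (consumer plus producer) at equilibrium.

Total surplus = 576

Equilibrium: 136 - 4p = -40 + 4p gives p* = 22, q* = 48.
Demand choke price: p = 34; supply starts at p = 10.
CS = ½(34 − 22)(48) = 288; PS = ½(22 − 10)(48) = 288.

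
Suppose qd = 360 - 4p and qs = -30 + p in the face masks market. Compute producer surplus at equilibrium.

Producer surplus = 1152

Equilibrium: 360 - 4p = -30 + p gives p* = 78, q* = 48.
Supply starts at p = 30 (where qs = 0).
PS = ½(78 − 30)(48) = 1152.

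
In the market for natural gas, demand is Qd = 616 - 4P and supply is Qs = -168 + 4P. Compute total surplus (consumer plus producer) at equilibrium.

Total surplus = 12544

Equilibrium: 616 - 4P = -168 + 4P gives P* = 98, Q* = 224.
Demand choke price: P = 154; supply starts at P = 42.
CS = ½(154 − 98)(224) = 6272; PS = ½(98 − 42)(224) = 6272.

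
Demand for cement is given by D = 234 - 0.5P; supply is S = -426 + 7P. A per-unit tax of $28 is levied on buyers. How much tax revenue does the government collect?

Tax revenue = 74312/15

Pre-tax equilibrium: P* = 88, Q* = 190.
Tax on buyers shifts demand to D = 234 − 0.5(P + 28) = 220 - 0.5P.
220 - 0.5P = -426 + 7P gives seller price Ps = 1292/15; buyers pay Pb = 1292/15 + 28 = 1712/15.
New quantity: Q = 234 − 0.5(1712/15) = 2654/15.
Revenue = 28 × 2654/15 = 74312/15.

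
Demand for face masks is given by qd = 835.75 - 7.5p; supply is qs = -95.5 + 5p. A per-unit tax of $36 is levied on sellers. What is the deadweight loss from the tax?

Deadweight loss = 1944

Pre-tax equilibrium: p* = 74.5, q* = 277.
Tax on sellers shifts supply to qs = -95.5 + 5(p − 36) = -275.5 + 5p.
835.75 - 7.5p = -275.5 + 5p gives buyer price pb = 88.9; sellers receive ps = 88.9 − 36 = 52.9.
New quantity: q = 835.75 − 7.5(88.9) = 169.
DWL = ½ × 36 × (277 − 169) = 1944.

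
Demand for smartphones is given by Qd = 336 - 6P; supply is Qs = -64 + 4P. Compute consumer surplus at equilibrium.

Equilibrium: 336 - 6P = -64 + 4P gives P* = 40, Q* = 96.
Demand choke price (Qd = 0): P = 56.
CS = ½(56 − 40)(96) = 768.

Consumer surplus = 768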